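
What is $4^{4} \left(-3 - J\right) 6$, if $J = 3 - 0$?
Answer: $-9216$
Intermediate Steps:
$J = 3$ ($J = 3 + 0 = 3$)
$4^{4} \left(-3 - J\right) 6 = 4^{4} \left(-3 - 3\right) 6 = 256 \left(-3 - 3\right) 6 = 256 \left(\left(-6\right) 6\right) = 256 \left(-36\right) = -9216$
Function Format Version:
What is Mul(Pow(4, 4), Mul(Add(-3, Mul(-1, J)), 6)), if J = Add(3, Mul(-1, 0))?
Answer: -9216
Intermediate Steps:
J = 3 (J = Add(3, 0) = 3)
Mul(Pow(4, 4), Mul(Add(-3, Mul(-1, J)), 6)) = Mul(Pow(4, 4), Mul(Add(-3, Mul(-1, 3)), 6)) = Mul(256, Mul(Add(-3, -3), 6)) = Mul(256, Mul(-6, 6)) = Mul(256, -36) = -9216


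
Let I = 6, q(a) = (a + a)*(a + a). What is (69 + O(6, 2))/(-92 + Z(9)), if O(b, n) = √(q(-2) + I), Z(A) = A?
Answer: -69/83 - √22/83 ≈ -0.88784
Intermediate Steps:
q(a) = 4*a² (q(a) = (2*a)*(2*a) = 4*a²)
O(b, n) = √22 (O(b, n) = √(4*(-2)² + 6) = √(4*4 + 6) = √(16 + 6) = √22)
(69 + O(6, 2))/(-92 + Z(9)) = (69 + √22)/(-92 + 9) = (69 + √22)/(-83) = -(69 + √22)/83 = -69/83 - √22/83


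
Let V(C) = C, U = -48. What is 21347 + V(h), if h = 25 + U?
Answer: 21324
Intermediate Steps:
h = -23 (h = 25 - 48 = -23)
21347 + V(h) = 21347 - 23 = 21324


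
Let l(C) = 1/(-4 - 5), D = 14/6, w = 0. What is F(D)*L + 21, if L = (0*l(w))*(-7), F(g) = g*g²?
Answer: 21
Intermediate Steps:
D = 7/3 (D = 14*(⅙) = 7/3 ≈ 2.3333)
l(C) = -⅑ (l(C) = 1/(-9) = -⅑)
F(g) = g³
L = 0 (L = (0*(-⅑))*(-7) = 0*(-7) = 0)
F(D)*L + 21 = (7/3)³*0 + 21 = (343/27)*0 + 21 = 0 + 21 = 21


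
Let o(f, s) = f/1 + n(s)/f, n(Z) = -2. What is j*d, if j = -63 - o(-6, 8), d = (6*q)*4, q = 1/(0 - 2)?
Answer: 688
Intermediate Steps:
q = -1/2 (q = 1/(-2) = -1/2 ≈ -0.50000)
d = -12 (d = (6*(-1/2))*4 = -3*4 = -12)
o(f, s) = f - 2/f (o(f, s) = f/1 - 2/f = f*1 - 2/f = f - 2/f)
j = -172/3 (j = -63 - (-6 - 2/(-6)) = -63 - (-6 - 2*(-1/6)) = -63 - (-6 + 1/3) = -63 - 1*(-17/3) = -63 + 17/3 = -172/3 ≈ -57.333)
j*d = -172/3*(-12) = 688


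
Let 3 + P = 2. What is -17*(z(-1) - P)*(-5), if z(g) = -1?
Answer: 0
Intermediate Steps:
P = -1 (P = -3 + 2 = -1)
-17*(z(-1) - P)*(-5) = -17*(-1 - 1*(-1))*(-5) = -17*(-1 + 1)*(-5) = -17*0*(-5) = 0*(-5) = 0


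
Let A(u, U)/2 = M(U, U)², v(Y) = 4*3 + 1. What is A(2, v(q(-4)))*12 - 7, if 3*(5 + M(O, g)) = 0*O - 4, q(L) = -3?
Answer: 2867/3 ≈ 955.67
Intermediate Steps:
M(O, g) = -19/3 (M(O, g) = -5 + (0*O - 4)/3 = -5 + (0 - 4)/3 = -5 + (⅓)*(-4) = -5 - 4/3 = -19/3)
v(Y) = 13 (v(Y) = 12 + 1 = 13)
A(u, U) = 722/9 (A(u, U) = 2*(-19/3)² = 2*(361/9) = 722/9)
A(2, v(q(-4)))*12 - 7 = (722/9)*12 - 7 = 2888/3 - 7 = 2867/3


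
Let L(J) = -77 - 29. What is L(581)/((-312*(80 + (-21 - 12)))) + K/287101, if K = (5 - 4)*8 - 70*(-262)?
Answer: 149743889/2105024532 ≈ 0.071136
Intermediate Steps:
L(J) = -106
K = 18348 (K = 1*8 + 18340 = 8 + 18340 = 18348)
L(581)/((-312*(80 + (-21 - 12)))) + K/287101 = -106*(-1/(312*(80 + (-21 - 12)))) + 18348/287101 = -106*(-1/(312*(80 - 33))) + 18348*(1/287101) = -106/((-312*47)) + 18348/287101 = -106/(-14664) + 18348/287101 = -106*(-1/14664) + 18348/287101 = 53/7332 + 18348/287101 = 149743889/2105024532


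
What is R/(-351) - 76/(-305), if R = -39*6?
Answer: 838/915 ≈ 0.91585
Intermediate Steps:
R = -234
R/(-351) - 76/(-305) = -234/(-351) - 76/(-305) = -234*(-1/351) - 76*(-1/305) = 2/3 + 76/305 = 838/915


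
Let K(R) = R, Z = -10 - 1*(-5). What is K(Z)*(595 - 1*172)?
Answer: -2115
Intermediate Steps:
Z = -5 (Z = -10 + 5 = -5)
K(Z)*(595 - 1*172) = -5*(595 - 1*172) = -5*(595 - 172) = -5*423 = -2115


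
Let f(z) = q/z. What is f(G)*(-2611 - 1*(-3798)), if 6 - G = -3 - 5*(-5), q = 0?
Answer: 0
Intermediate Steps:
G = -16 (G = 6 - (-3 - 5*(-5)) = 6 - (-3 + 25) = 6 - 1*22 = 6 - 22 = -16)
f(z) = 0 (f(z) = 0/z = 0)
f(G)*(-2611 - 1*(-3798)) = 0*(-2611 - 1*(-3798)) = 0*(-2611 + 3798) = 0*1187 = 0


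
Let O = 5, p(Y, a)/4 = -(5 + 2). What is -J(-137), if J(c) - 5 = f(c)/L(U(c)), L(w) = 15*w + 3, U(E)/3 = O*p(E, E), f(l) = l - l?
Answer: -5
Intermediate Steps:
p(Y, a) = -28 (p(Y, a) = 4*(-(5 + 2)) = 4*(-1*7) = 4*(-7) = -28)
f(l) = 0
U(E) = -420 (U(E) = 3*(5*(-28)) = 3*(-140) = -420)
L(w) = 3 + 15*w
J(c) = 5 (J(c) = 5 + 0/(3 + 15*(-420)) = 5 + 0/(3 - 6300) = 5 + 0/(-6297) = 5 + 0*(-1/6297) = 5 + 0 = 5)
-J(-137) = -1*5 = -5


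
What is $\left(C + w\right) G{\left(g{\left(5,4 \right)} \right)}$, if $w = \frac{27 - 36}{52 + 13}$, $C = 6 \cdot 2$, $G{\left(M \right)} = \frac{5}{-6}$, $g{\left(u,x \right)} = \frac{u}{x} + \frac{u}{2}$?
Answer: $- \frac{257}{26} \approx -9.8846$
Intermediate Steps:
$g{\left(u,x \right)} = \frac{u}{2} + \frac{u}{x}$ ($g{\left(u,x \right)} = \frac{u}{x} + u \frac{1}{2} = \frac{u}{x} + \frac{u}{2} = \frac{u}{2} + \frac{u}{x}$)
$G{\left(M \right)} = - \frac{5}{6}$ ($G{\left(M \right)} = 5 \left(- \frac{1}{6}\right) = - \frac{5}{6}$)
$C = 12$
$w = - \frac{9}{65} \approx -0.13846$
$\left(C + w\right) G{\left(g{\left(5,4 \right)} \right)} = \left(12 - \frac{9}{65}\right) \left(- \frac{5}{6}\right) = \frac{771}{65} \left(- \frac{5}{6}\right) = - \frac{257}{26}$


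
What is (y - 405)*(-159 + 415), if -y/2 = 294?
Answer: -254208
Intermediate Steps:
y = -588 (y = -2*294 = -588)
(y - 405)*(-159 + 415) = (-588 - 405)*(-159 + 415) = -993*256 = -254208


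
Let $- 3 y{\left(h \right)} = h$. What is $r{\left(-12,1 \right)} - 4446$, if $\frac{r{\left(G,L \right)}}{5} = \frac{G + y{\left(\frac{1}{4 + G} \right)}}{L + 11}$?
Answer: $- \frac{1281883}{288} \approx -4451.0$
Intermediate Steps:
$y{\left(h \right)} = - \frac{h}{3}$
$r{\left(G,L \right)} = \frac{5 \left(G - \frac{1}{3 \left(4 + G\right)}\right)}{11 + L}$ ($r{\left(G,L \right)} = 5 \frac{G - \frac{1}{3 \left(4 + G\right)}}{L + 11} = 5 \frac{G - \frac{1}{3 \left(4 + G\right)}}{11 + L} = \frac{5 \left(G - \frac{1}{3 \left(4 + G\right)}\right)}{11 + L}$)
$r{\left(-12,1 \right)} - 4446 = \frac{5 \left(-1 + 3 \left(-12\right) \left(4 - 12\right)\right)}{3 \left(4 - 12\right) \left(11 + 1\right)} - 4446 = \frac{5 \left(-1 + 3 \left(-12\right) \left(-8\right)\right)}{3 \left(-8\right) 12} - 4446 = \frac{5}{3} \left(- \frac{1}{8}\right) \frac{1}{12} \left(-1 + 288\right) - 4446 = \frac{5}{3} \left(- \frac{1}{8}\right) \frac{1}{12} \cdot 287 - 4446 = - \frac{1435}{288} - 4446 = - \frac{1281883}{288}$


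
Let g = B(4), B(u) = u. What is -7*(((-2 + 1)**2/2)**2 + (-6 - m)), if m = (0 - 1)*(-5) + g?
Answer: 413/4 ≈ 103.25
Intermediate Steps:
g = 4
m = 9 (m = (0 - 1)*(-5) + 4 = -1*(-5) + 4 = 5 + 4 = 9)
-7*(((-2 + 1)**2/2)**2 + (-6 - m)) = -7*(((-2 + 1)**2/2)**2 + (-6 - 1*9)) = -7*(((-1)**2*(1/2))**2 + (-6 - 9)) = -7*((1*(1/2))**2 - 15) = -7*((1/2)**2 - 15) = -7*(1/4 - 15) = -7*(-59/4) = 413/4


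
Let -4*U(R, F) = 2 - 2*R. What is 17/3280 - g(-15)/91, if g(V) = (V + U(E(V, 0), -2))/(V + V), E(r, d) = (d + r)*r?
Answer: 36457/895440 ≈ 0.040714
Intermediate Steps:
E(r, d) = r*(d + r)
U(R, F) = -½ + R/2 (U(R, F) = -(2 - 2*R)/4 = -½ + R/2)
g(V) = (-½ + V + V²/2)/(2*V) (g(V) = (V + (-½ + (V*(0 + V))/2))/(V + V) = (V + (-½ + (V*V)/2))/((2*V)) = (V + (-½ + V²/2))*(1/(2*V)) = (-½ + V + V²/2)*(1/(2*V)) = (-½ + V + V²/2)/(2*V))
17/3280 - g(-15)/91 = 17/3280 - (-1 + (-15)² + 2*(-15))/(4*(-15))/91 = 17*(1/3280) - (-1)*(-1 + 225 - 30)/(4*15)*(1/91) = 17/3280 - (-1)*194/(4*15)*(1/91) = 17/3280 - 1*(-97/30)*(1/91) = 17/3280 + (97/30)*(1/91) = 17/3280 + 97/2730 = 36457/895440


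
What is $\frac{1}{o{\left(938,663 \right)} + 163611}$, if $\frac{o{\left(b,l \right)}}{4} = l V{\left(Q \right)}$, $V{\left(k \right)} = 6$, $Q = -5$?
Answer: $\frac{1}{179523} \approx 5.5703 \cdot 10^{-6}$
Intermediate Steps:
$o{\left(b,l \right)} = 24 l$ ($o{\left(b,l \right)} = 4 l 6 = 4 \cdot 6 l = 24 l$)
$\frac{1}{o{\left(938,663 \right)} + 163611} = \frac{1}{24 \cdot 663 + 163611} = \frac{1}{15912 + 163611} = \frac{1}{179523}$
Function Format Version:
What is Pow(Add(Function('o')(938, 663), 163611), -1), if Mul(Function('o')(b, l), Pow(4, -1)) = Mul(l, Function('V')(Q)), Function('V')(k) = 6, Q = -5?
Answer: Rational(1, 179523) ≈ 5.5703e-6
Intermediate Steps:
Function('o')(b, l) = Mul(24, l) (Function('o')(b, l) = Mul(4, Mul(l, 6)) = Mul(4, Mul(6, l)) = Mul(24, l))
Pow(Add(Function('o')(938, 663), 163611), -1) = Pow(Add(Mul(24, 663), 163611), -1) = Pow(Add(15912, 163611), -1) = Pow(179523, -1) = Rational(1, 179523)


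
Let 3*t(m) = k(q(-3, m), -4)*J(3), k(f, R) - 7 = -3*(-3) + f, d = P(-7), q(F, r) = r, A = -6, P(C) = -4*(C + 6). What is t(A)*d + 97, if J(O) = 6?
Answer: 177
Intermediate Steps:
P(C) = -24 - 4*C (P(C) = -4*(6 + C) = -24 - 4*C)
d = 4 (d = -24 - 4*(-7) = -24 + 28 = 4)
k(f, R) = 16 + f (k(f, R) = 7 + (-3*(-3) + f) = 7 + (9 + f) = 16 + f)
t(m) = 32 + 2*m (t(m) = ((16 + m)*6)/3 = (96 + 6*m)/3 = 32 + 2*m)
t(A)*d + 97 = (32 + 2*(-6))*4 + 97 = (32 - 12)*4 + 97 = 20*4 + 97 = 80 + 97 = 177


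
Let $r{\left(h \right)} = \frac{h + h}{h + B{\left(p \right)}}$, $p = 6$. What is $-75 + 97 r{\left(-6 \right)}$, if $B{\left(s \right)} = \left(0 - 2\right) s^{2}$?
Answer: $- \frac{781}{13} \approx -60.077$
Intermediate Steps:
$B{\left(s \right)} = - 2 s^{2}$
$r{\left(h \right)} = \frac{2 h}{-72 + h}$ ($r{\left(h \right)} = \frac{h + h}{h - 2 \cdot 6^{2}} = \frac{2 h}{h - 72} = \frac{2 h}{-72 + h}$)
$-75 + 97 r{\left(-6 \right)} = -75 + 97 \cdot 2 \left(-6\right) \frac{1}{-72 - 6} = -75 + 97 \cdot 2 \left(-6\right) \frac{1}{-78} = -75 + 97 \cdot 2 \left(-6\right) \left(- \frac{1}{78}\right) = -75 + 97 \cdot \frac{2}{13} = -75 + \frac{194}{13} = - \frac{781}{13}$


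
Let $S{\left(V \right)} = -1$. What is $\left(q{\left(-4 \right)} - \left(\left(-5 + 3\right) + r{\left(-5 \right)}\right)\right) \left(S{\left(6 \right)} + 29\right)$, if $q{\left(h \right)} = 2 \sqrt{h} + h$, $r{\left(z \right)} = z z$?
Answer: $-756 + 112 i \approx -756.0 + 112.0 i$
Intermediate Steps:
$r{\left(z \right)} = z^{2}$
$q{\left(h \right)} = h + 2 \sqrt{h}$
$\left(q{\left(-4 \right)} - \left(\left(-5 + 3\right) + r{\left(-5 \right)}\right)\right) \left(S{\left(6 \right)} + 29\right) = \left(\left(-4 + 2 \sqrt{-4}\right) - \left(\left(-5 + 3\right) + \left(-5\right)^{2}\right)\right) \left(-1 + 29\right) = \left(\left(-4 + 2 \cdot 2 i\right) - \left(-2 + 25\right)\right) 28 = \left(\left(-4 + 4 i\right) - 23\right) 28 = \left(-27 + 4 i\right) 28 = -756 + 112 i$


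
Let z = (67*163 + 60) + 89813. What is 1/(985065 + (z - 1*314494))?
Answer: 1/771365 ≈ 1.2964e-6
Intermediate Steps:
z = 100794 (z = (10921 + 60) + 89813 = 10981 + 89813 = 100794)
1/(985065 + (z - 1*314494)) = 1/(985065 + (100794 - 1*314494)) = 1/(985065 + (100794 - 314494)) = 1/(985065 - 213700) = 1/771365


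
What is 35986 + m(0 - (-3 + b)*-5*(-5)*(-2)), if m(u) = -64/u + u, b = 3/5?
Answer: 537998/15 ≈ 35867.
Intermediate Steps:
b = ⅗ (b = 3*(⅕) = ⅗ ≈ 0.60000)
m(u) = u - 64/u
35986 + m(0 - (-3 + b)*-5*(-5)*(-2)) = 35986 + ((0 - (-3 + ⅗)*-5*(-5)*(-2)) - 64/(0 - (-3 + ⅗)*-5*(-5)*(-2))) = 35986 + ((0 - (-12)*25*(-2)/5) - 64/(0 - (-12)*25*(-2)/5)) = 35986 + ((0 - (-12)*(-50)/5) - 64/(0 - (-12)*(-50)/5)) = 35986 + ((0 - 1*120) - 64/(0 - 1*120)) = 35986 + ((0 - 120) - 64/(0 - 120)) = 35986 + (-120 - 64/(-120)) = 35986 + (-120 - 64*(-1/120)) = 35986 + (-120 + 8/15) = 35986 - 1792/15 = 537998/15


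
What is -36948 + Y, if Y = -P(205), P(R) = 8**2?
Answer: -37012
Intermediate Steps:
P(R) = 64
Y = -64 (Y = -1*64 = -64)
-36948 + Y = -36948 - 64 = -37012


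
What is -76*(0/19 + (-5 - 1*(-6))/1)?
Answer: -76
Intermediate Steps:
-76*(0/19 + (-5 - 1*(-6))/1) = -76*(0*(1/19) + (-5 + 6)*1) = -76*(0 + 1*1) = -76*(0 + 1) = -76*1 = -76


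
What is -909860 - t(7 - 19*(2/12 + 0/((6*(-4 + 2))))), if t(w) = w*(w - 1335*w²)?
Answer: -6677407/8 ≈ -8.3468e+5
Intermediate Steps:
-909860 - t(7 - 19*(2/12 + 0/((6*(-4 + 2))))) = -909860 - (7 - 19*(2/12 + 0/((6*(-4 + 2)))))²*(1 - 1335*(7 - 19*(2/12 + 0/((6*(-4 + 2)))))) = -909860 - (7 - 19*(2*(1/12) + 0/((6*(-2)))))²*(1 - 1335*(7 - 19*(2*(1/12) + 0/((6*(-2)))))) = -909860 - (7 - 19*(⅙ + 0/(-12)))²*(1 - 1335*(7 - 19*(⅙ + 0/(-12)))) = -909860 - (7 - 19*(⅙ + 0*(-1/12)))²*(1 - 1335*(7 - 19*(⅙ + 0*(-1/12)))) = -909860 - (7 - 19*(⅙ + 0))²*(1 - 1335*(7 - 19*(⅙ + 0))) = -909860 - (7 - 19*⅙)²*(1 - 1335*(7 - 19*⅙)) = -909860 - (7 - 19/6)²*(1 - 1335*(7 - 19/6)) = -909860 - (23/6)²*(1 - 1335*23/6) = -909860 - 529*(1 - 10235/2)/36 = -909860 - 529*(-10233)/(36*2) = -909860 - 1*(-601473/8) = -909860 + 601473/8 = -6677407/8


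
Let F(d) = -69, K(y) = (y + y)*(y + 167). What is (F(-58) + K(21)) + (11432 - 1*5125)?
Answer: 14134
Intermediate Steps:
K(y) = 2*y*(167 + y) (K(y) = (2*y)*(167 + y) = 2*y*(167 + y))
(F(-58) + K(21)) + (11432 - 1*5125) = (-69 + 2*21*(167 + 21)) + (11432 - 1*5125) = (-69 + 2*21*188) + (11432 - 5125) = (-69 + 7896) + 6307 = 7827 + 6307 = 14134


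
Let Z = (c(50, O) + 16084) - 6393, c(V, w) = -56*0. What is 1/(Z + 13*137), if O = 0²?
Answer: 1/11472 ≈ 8.7169e-5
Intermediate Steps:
O = 0
c(V, w) = 0
Z = 9691 (Z = (0 + 16084) - 6393 = 16084 - 6393 = 9691)
1/(Z + 13*137) = 1/(9691 + 13*137) = 1/(9691 + 1781) = 1/11472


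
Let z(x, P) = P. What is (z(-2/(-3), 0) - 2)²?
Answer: 4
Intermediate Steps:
(z(-2/(-3), 0) - 2)² = (0 - 2)² = (-2)² = 4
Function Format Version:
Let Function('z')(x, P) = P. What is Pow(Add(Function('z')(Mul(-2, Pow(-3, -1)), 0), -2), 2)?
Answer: 4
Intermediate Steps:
Pow(Add(Function('z')(Mul(-2, Pow(-3, -1)), 0), -2), 2) = Pow(Add(0, -2), 2) = Pow(-2, 2) = 4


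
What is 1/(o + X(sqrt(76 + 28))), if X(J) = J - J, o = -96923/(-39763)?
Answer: 39763/96923 ≈ 0.41025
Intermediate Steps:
o = 96923/39763 (o = -96923*(-1/39763) = 96923/39763 ≈ 2.4375)
X(J) = 0
1/(o + X(sqrt(76 + 28))) = 1/(96923/39763 + 0) = 1/(96923/39763) = 39763/96923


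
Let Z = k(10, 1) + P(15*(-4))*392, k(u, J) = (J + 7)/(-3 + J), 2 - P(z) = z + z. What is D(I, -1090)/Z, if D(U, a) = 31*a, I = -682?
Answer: -3379/4782 ≈ -0.70661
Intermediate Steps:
P(z) = 2 - 2*z (P(z) = 2 - (z + z) = 2 - 2*z)
k(u, J) = (7 + J)/(-3 + J)
Z = 47820 (Z = (7 + 1)/(-3 + 1) + (2 - 30*(-4))*392 = 8/(-2) + (2 - 2*(-60))*392 = -½*8 + (2 + 120)*392 = -4 + 122*392 = -4 + 47824 = 47820)
D(I, -1090)/Z = (31*(-1090))/47820 = -33790*1/47820 = -3379/4782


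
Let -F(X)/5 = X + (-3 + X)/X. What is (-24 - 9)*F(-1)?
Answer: 495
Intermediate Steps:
F(X) = -5*X - 5*(-3 + X)/X (F(X) = -5*(X + (-3 + X)/X) = -5*X - 5*(-3 + X)/X)
(-24 - 9)*F(-1) = (-24 - 9)*(-5 - 5*(-1) + 15/(-1)) = -33*(-5 + 5 + 15*(-1)) = -33*(-5 + 5 - 15) = -33*(-15) = 495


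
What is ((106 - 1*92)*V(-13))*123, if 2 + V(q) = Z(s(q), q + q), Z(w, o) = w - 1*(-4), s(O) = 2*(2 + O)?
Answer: -34440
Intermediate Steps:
s(O) = 4 + 2*O
Z(w, o) = 4 + w (Z(w, o) = w + 4 = 4 + w)
V(q) = 6 + 2*q (V(q) = -2 + (4 + (4 + 2*q)) = -2 + (8 + 2*q) = 6 + 2*q)
((106 - 1*92)*V(-13))*123 = ((106 - 1*92)*(6 + 2*(-13)))*123 = ((106 - 92)*(6 - 26))*123 = (14*(-20))*123 = -280*123 = -34440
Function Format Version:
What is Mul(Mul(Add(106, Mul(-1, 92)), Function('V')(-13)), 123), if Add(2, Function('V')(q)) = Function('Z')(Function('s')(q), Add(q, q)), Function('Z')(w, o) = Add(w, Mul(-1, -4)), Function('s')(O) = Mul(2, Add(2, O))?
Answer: -34440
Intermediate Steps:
Function('s')(O) = Add(4, Mul(2, O))
Function('Z')(w, o) = Add(4, w) (Function('Z')(w, o) = Add(w, 4) = Add(4, w))
Function('V')(q) = Add(6, Mul(2, q)) (Function('V')(q) = Add(-2, Add(4, Add(4, Mul(2, q)))) = Add(-2, Add(8, Mul(2, q))) = Add(6, Mul(2, q)))
Mul(Mul(Add(106, Mul(-1, 92)), Function('V')(-13)), 123) = Mul(Mul(Add(106, Mul(-1, 92)), Add(6, Mul(2, -13))), 123) = Mul(Mul(Add(106, -92), Add(6, -26)), 123) = Mul(Mul(14, -20), 123) = Mul(-280, 123) = -34440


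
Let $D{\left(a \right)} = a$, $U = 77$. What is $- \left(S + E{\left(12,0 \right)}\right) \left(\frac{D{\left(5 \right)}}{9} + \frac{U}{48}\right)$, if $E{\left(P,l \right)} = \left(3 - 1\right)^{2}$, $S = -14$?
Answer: $\frac{1555}{72} \approx 21.597$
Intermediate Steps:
$E{\left(P,l \right)} = 4$ ($E{\left(P,l \right)} = 2^{2} = 4$)
$- \left(S + E{\left(12,0 \right)}\right) \left(\frac{D{\left(5 \right)}}{9} + \frac{U}{48}\right) = - \left(-14 + 4\right) \left(\frac{5}{9} + \frac{77}{48}\right) = - \left(-10\right) \left(5 \cdot \frac{1}{9} + 77 \cdot \frac{1}{48}\right) = - \left(-10\right) \left(\frac{5}{9} + \frac{77}{48}\right) = - \frac{\left(-10\right) 311}{144} = \left(-1\right) \left(- \frac{1555}{72}\right) = \frac{1555}{72}$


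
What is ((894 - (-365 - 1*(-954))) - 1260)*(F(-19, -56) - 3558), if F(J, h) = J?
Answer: 3416035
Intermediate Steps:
((894 - (-365 - 1*(-954))) - 1260)*(F(-19, -56) - 3558) = ((894 - (-365 - 1*(-954))) - 1260)*(-19 - 3558) = ((894 - (-365 + 954)) - 1260)*(-3577) = ((894 - 1*589) - 1260)*(-3577) = ((894 - 589) - 1260)*(-3577) = (305 - 1260)*(-3577) = -955*(-3577) = 3416035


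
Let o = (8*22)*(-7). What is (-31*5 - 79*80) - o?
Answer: -5243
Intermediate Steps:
o = -1232 (o = 176*(-7) = -1232)
(-31*5 - 79*80) - o = (-31*5 - 79*80) - 1*(-1232) = (-155 - 6320) + 1232 = -6475 + 1232 = -5243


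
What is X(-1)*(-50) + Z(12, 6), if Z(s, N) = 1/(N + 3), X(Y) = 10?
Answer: -4499/9 ≈ -499.89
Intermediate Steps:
Z(s, N) = 1/(3 + N)
X(-1)*(-50) + Z(12, 6) = 10*(-50) + 1/(3 + 6) = -500 + 1/9 = -500 + ⅑ = -4499/9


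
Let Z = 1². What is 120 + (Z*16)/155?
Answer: 18616/155 ≈ 120.10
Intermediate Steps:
Z = 1
120 + (Z*16)/155 = 120 + (1*16)/155 = 120 + (1/155)*16 = 120 + 16/155 = 18616/155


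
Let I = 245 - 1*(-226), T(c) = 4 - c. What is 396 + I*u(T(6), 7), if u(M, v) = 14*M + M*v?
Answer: -19386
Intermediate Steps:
I = 471 (I = 245 + 226 = 471)
396 + I*u(T(6), 7) = 396 + 471*((4 - 1*6)*(14 + 7)) = 396 + 471*((4 - 6)*21) = 396 + 471*(-2*21) = 396 + 471*(-42) = 396 - 19782 = -19386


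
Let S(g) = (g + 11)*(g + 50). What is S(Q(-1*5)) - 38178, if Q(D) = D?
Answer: -37908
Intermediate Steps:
S(g) = (11 + g)*(50 + g)
S(Q(-1*5)) - 38178 = (550 + (-1*5)² + 61*(-1*5)) - 38178 = (550 + (-5)² + 61*(-5)) - 38178 = (550 + 25 - 305) - 38178 = 270 - 38178 = -37908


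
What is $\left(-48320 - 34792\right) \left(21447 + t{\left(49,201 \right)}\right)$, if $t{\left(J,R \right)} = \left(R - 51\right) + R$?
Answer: $-1811675376$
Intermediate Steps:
$t{\left(J,R \right)} = -51 + 2 R$ ($t{\left(J,R \right)} = \left(-51 + R\right) + R = -51 + 2 R$)
$\left(-48320 - 34792\right) \left(21447 + t{\left(49,201 \right)}\right) = \left(-48320 - 34792\right) \left(21447 + \left(-51 + 2 \cdot 201\right)\right) = - 83112 \left(21447 + \left(-51 + 402\right)\right) = - 83112 \left(21447 + 351\right) = \left(-83112\right) 21798 = -1811675376$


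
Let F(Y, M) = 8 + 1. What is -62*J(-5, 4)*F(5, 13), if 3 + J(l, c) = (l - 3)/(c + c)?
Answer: 2232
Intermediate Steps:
J(l, c) = -3 + (-3 + l)/(2*c) (J(l, c) = -3 + (l - 3)/(c + c) = -3 + (-3 + l)/((2*c)) = -3 + (-3 + l)*(1/(2*c)) = -3 + (-3 + l)/(2*c))
F(Y, M) = 9
-62*J(-5, 4)*F(5, 13) = -62*(½)*(-3 - 5 - 6*4)/4*9 = -62*(½)*(¼)*(-3 - 5 - 24)*9 = -62*(½)*(¼)*(-32)*9 = -(-248)*9 = -62*(-36) = 2232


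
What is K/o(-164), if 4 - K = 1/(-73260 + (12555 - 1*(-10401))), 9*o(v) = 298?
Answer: 603651/4996864 ≈ 0.12081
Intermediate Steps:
o(v) = 298/9 (o(v) = (1/9)*298 = 298/9)
K = 201217/50304 (K = 4 - 1/(-73260 + (12555 - 1*(-10401))) = 4 - 1/(-73260 + (12555 + 10401)) = 4 - 1/(-73260 + 22956) = 4 - 1/(-50304) = 4 - 1*(-1/50304) = 4 + 1/50304 = 201217/50304 ≈ 4.0000)
K/o(-164) = 201217/(50304*(298/9)) = (201217/50304)*(9/298) = 603651/4996864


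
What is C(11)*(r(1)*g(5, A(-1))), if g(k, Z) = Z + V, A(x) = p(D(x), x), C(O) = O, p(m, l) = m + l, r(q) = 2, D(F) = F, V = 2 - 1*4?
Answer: -88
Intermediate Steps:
V = -2 (V = 2 - 4 = -2)
p(m, l) = l + m
A(x) = 2*x (A(x) = x + x = 2*x)
g(k, Z) = -2 + Z (g(k, Z) = Z - 2 = -2 + Z)
C(11)*(r(1)*g(5, A(-1))) = 11*(2*(-2 + 2*(-1))) = 11*(2*(-2 - 2)) = 11*(2*(-4)) = 11*(-8) = -88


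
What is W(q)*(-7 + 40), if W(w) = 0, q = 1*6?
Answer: 0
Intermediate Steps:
q = 6
W(q)*(-7 + 40) = 0*(-7 + 40) = 0*33 = 0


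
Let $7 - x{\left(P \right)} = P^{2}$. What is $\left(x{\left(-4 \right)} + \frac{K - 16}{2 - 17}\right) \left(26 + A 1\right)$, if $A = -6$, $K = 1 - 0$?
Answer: $-160$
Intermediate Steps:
$K = 1$ ($K = 1 + 0 = 1$)
$x{\left(P \right)} = 7 - P^{2}$
$\left(x{\left(-4 \right)} + \frac{K - 16}{2 - 17}\right) \left(26 + A 1\right) = \left(\left(7 - \left(-4\right)^{2}\right) + \frac{1 - 16}{2 - 17}\right) \left(26 - 6\right) = \left(\left(7 - 16\right) - \frac{15}{-15}\right) \left(26 - 6\right) = \left(\left(7 - 16\right) - -1\right) 20 = \left(-9 + 1\right) 20 = \left(-8\right) 20 = -160$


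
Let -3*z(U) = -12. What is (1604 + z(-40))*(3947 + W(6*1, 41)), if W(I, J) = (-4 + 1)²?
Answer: 6361248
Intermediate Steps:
z(U) = 4 (z(U) = -⅓*(-12) = 4)
W(I, J) = 9 (W(I, J) = (-3)² = 9)
(1604 + z(-40))*(3947 + W(6*1, 41)) = (1604 + 4)*(3947 + 9) = 1608*3956 = 6361248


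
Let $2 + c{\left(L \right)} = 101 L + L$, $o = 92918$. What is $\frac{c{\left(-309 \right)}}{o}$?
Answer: $- \frac{15760}{46459} \approx -0.33922$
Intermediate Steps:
$c{\left(L \right)} = -2 + 102 L$ ($c{\left(L \right)} = -2 + \left(101 L + L\right) = -2 + 102 L$)
$\frac{c{\left(-309 \right)}}{o} = \frac{-2 + 102 \left(-309\right)}{92918} = \left(-2 - 31518\right) \frac{1}{92918} = \left(-31520\right) \frac{1}{92918} = - \frac{15760}{46459}$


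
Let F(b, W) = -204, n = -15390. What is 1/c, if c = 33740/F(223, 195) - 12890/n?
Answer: -26163/4305242 ≈ -0.0060770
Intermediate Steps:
c = -4305242/26163 (c = 33740/(-204) - 12890/(-15390) = 33740*(-1/204) - 12890*(-1/15390) = -8435/51 + 1289/1539 = -4305242/26163 ≈ -164.55)
1/c = 1/(-4305242/26163) = -26163/4305242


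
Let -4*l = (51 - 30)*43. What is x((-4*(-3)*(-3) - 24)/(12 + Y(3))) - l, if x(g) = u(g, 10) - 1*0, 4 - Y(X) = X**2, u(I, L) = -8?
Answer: 871/4 ≈ 217.75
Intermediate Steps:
Y(X) = 4 - X**2
x(g) = -8 (x(g) = -8 - 1*0 = -8 + 0 = -8)
l = -903/4 (l = -(51 - 30)*43/4 = -21*43/4 = -1/4*903 = -903/4 ≈ -225.75)
x((-4*(-3)*(-3) - 24)/(12 + Y(3))) - l = -8 - 1*(-903/4) = -8 + 903/4 = 871/4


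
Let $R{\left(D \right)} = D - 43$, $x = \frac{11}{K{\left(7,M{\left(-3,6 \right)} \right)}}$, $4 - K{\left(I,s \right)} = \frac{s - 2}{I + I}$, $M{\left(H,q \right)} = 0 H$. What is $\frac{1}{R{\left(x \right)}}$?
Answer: $- \frac{29}{1170} \approx -0.024786$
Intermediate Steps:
$M{\left(H,q \right)} = 0$
$K{\left(I,s \right)} = 4 - \frac{-2 + s}{2 I}$ ($K{\left(I,s \right)} = 4 - \frac{s - 2}{I + I} = 4 - \frac{-2 + s}{2 I}$)
$x = \frac{77}{29}$ ($x = \frac{11}{\frac{1}{2} \cdot \frac{1}{7} \left(2 - 0 + 8 \cdot 7\right)} = \frac{11}{\frac{1}{2} \cdot \frac{1}{7} \left(2 + 0 + 56\right)} = \frac{11}{\frac{1}{2} \cdot \frac{1}{7} \cdot 58} = \frac{11}{\frac{29}{7}} = 11 \cdot \frac{7}{29} = \frac{77}{29} \approx 2.6552$)
$R{\left(D \right)} = -43 + D$ ($R{\left(D \right)} = D - 43 = -43 + D$)
$\frac{1}{R{\left(x \right)}} = \frac{1}{-43 + \frac{77}{29}} = \frac{1}{- \frac{1170}{29}} = - \frac{29}{1170}$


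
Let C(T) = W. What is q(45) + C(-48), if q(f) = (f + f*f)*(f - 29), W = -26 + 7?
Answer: 33101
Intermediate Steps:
W = -19
C(T) = -19
q(f) = (-29 + f)*(f + f²) (q(f) = (f + f²)*(-29 + f) = (-29 + f)*(f + f²))
q(45) + C(-48) = 45*(-29 + 45² - 28*45) - 19 = 45*(-29 + 2025 - 1260) - 19 = 45*736 - 19 = 33120 - 19 = 33101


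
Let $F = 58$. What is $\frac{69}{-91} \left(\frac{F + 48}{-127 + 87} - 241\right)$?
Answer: $\frac{336237}{1820} \approx 184.75$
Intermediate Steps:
$\frac{69}{-91} \left(\frac{F + 48}{-127 + 87} - 241\right) = \frac{69}{-91} \left(\frac{58 + 48}{-127 + 87} - 241\right) = 69 \left(- \frac{1}{91}\right) \left(\frac{106}{-40} - 241\right) = - \frac{69 \left(106 \left(- \frac{1}{40}\right) - 241\right)}{91} = - \frac{69 \left(- \frac{53}{20} - 241\right)}{91} = \left(- \frac{69}{91}\right) \left(- \frac{4873}{20}\right) = \frac{336237}{1820}$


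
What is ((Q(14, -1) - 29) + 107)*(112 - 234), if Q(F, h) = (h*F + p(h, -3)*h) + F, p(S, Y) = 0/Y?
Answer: -9516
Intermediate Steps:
p(S, Y) = 0
Q(F, h) = F + F*h (Q(F, h) = (h*F + 0*h) + F = (F*h + 0) + F = F*h + F = F + F*h)
((Q(14, -1) - 29) + 107)*(112 - 234) = ((14*(1 - 1) - 29) + 107)*(112 - 234) = ((14*0 - 29) + 107)*(-122) = ((0 - 29) + 107)*(-122) = (-29 + 107)*(-122) = 78*(-122) = -9516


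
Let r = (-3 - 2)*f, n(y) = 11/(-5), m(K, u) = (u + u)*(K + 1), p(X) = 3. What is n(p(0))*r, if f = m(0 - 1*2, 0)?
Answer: 0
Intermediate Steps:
m(K, u) = 2*u*(1 + K) (m(K, u) = (2*u)*(1 + K) = 2*u*(1 + K))
n(y) = -11/5 (n(y) = 11*(-⅕) = -11/5)
f = 0 (f = 2*0*(1 + (0 - 1*2)) = 2*0*(1 + (0 - 2)) = 2*0*(1 - 2) = 2*0*(-1) = 0)
r = 0 (r = (-3 - 2)*0 = -5*0 = 0)
n(p(0))*r = -11/5*0 = 0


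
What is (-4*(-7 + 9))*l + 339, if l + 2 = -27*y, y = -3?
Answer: -293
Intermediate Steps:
l = 79 (l = -2 - 27*(-3) = -2 + 81 = 79)
(-4*(-7 + 9))*l + 339 = -4*(-7 + 9)*79 + 339 = -4*2*79 + 339 = -8*79 + 339 = -632 + 339 = -293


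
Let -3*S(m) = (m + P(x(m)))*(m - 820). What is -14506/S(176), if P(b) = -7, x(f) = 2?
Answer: -21759/54418 ≈ -0.39985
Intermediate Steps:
S(m) = -(-820 + m)*(-7 + m)/3 (S(m) = -(m - 7)*(m - 820)/3 = -(-7 + m)*(-820 + m)/3 = -(-820 + m)*(-7 + m)/3)
-14506/S(176) = -14506/(-5740/3 - 1/3*176**2 + (827/3)*176) = -14506/(-5740/3 - 1/3*30976 + 145552/3) = -14506/(-5740/3 - 30976/3 + 145552/3) = -14506/108836/3 = -14506*3/108836 = -21759/54418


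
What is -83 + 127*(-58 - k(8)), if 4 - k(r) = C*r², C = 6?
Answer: 40811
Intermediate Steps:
k(r) = 4 - 6*r²
-83 + 127*(-58 - k(8)) = -83 + 127*(-58 - (4 - 6*8²)) = -83 + 127*(-58 - (4 - 6*64)) = -83 + 127*(-58 - (4 - 384)) = -83 + 127*(-58 - 1*(-380)) = -83 + 127*(-58 + 380) = -83 + 127*322 = -83 + 40894 = 40811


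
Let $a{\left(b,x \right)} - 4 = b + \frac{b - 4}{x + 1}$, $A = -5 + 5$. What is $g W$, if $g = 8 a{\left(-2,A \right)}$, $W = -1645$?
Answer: $52640$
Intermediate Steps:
$A = 0$
$a{\left(b,x \right)} = 4 + b + \frac{-4 + b}{1 + x}$ ($a{\left(b,x \right)} = 4 + \left(b + \frac{b - 4}{x + 1}\right) = 4 + \left(b + \frac{-4 + b}{1 + x}\right) = 4 + b + \frac{-4 + b}{1 + x}$)
$g = -32$ ($g = 8 \frac{2 \left(-2\right) + 4 \cdot 0 - 0}{1 + 0} = 8 \frac{-4 + 0 + 0}{1} = 8 \cdot 1 \left(-4\right) = 8 \left(-4\right) = -32$)
$g W = \left(-32\right) \left(-1645\right) = 52640$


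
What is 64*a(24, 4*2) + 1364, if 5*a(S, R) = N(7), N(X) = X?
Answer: 7268/5 ≈ 1453.6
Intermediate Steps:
a(S, R) = 7/5 (a(S, R) = (⅕)*7 = 7/5)
64*a(24, 4*2) + 1364 = 64*(7/5) + 1364 = 448/5 + 1364 = 7268/5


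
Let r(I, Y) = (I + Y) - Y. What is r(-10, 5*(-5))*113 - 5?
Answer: -1135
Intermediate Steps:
r(I, Y) = I
r(-10, 5*(-5))*113 - 5 = -10*113 - 5 = -1130 - 5 = -1135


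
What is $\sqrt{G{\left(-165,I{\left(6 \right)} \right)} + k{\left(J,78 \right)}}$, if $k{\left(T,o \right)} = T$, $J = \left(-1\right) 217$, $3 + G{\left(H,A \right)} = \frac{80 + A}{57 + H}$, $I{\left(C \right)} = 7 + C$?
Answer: $\frac{i \sqrt{7951}}{6} \approx 14.861 i$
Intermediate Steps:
$G{\left(H,A \right)} = -3 + \frac{80 + A}{57 + H}$
$J = -217$
$\sqrt{G{\left(-165,I{\left(6 \right)} \right)} + k{\left(J,78 \right)}} = \sqrt{\frac{-91 + \left(7 + 6\right) - -495}{57 - 165} - 217} = \sqrt{\frac{-91 + 13 + 495}{-108} - 217} = \sqrt{\left(- \frac{1}{108}\right) 417 - 217} = \sqrt{- \frac{139}{36} - 217} = \sqrt{- \frac{7951}{36}} = \frac{i \sqrt{7951}}{6}$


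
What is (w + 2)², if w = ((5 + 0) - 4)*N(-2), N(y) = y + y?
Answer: 4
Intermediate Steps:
N(y) = 2*y
w = -4 (w = ((5 + 0) - 4)*(2*(-2)) = (5 - 4)*(-4) = 1*(-4) = -4)
(w + 2)² = (-4 + 2)² = (-2)² = 4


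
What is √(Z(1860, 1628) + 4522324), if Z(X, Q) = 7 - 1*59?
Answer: 68*√978 ≈ 2126.6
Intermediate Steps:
Z(X, Q) = -52 (Z(X, Q) = 7 - 59 = -52)
√(Z(1860, 1628) + 4522324) = √(-52 + 4522324) = √4522272 = 68*√978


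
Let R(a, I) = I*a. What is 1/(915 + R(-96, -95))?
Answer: 1/10035 ≈ 9.9651e-5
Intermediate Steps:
1/(915 + R(-96, -95)) = 1/(915 - 95*(-96)) = 1/(915 + 9120) = 1/10035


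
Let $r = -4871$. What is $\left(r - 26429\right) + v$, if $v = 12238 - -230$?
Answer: $-18832$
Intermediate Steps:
$v = 12468$ ($v = 12238 + 230 = 12468$)
$\left(r - 26429\right) + v = \left(-4871 - 26429\right) + 12468 = -31300 + 12468 = -18832$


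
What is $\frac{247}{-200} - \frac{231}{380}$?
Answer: $- \frac{7003}{3800} \approx -1.8429$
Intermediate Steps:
$\frac{247}{-200} - \frac{231}{380} = 247 \left(- \frac{1}{200}\right) - \frac{231}{380} = - \frac{247}{200} - \frac{231}{380} = - \frac{7003}{3800}$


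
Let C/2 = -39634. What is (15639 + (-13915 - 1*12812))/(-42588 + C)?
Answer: 99/1088 ≈ 0.090993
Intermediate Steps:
C = -79268 (C = 2*(-39634) = -79268)
(15639 + (-13915 - 1*12812))/(-42588 + C) = (15639 + (-13915 - 1*12812))/(-42588 - 79268) = (15639 + (-13915 - 12812))/(-121856) = (15639 - 26727)*(-1/121856) = -11088*(-1/121856) = 99/1088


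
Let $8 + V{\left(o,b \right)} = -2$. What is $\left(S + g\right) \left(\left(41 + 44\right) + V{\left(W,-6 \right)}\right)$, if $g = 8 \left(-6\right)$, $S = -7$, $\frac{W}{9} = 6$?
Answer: $-4125$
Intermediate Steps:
$W = 54$ ($W = 9 \cdot 6 = 54$)
$V{\left(o,b \right)} = -10$ ($V{\left(o,b \right)} = -8 - 2 = -10$)
$g = -48$
$\left(S + g\right) \left(\left(41 + 44\right) + V{\left(W,-6 \right)}\right) = \left(-7 - 48\right) \left(\left(41 + 44\right) - 10\right) = - 55 \left(85 - 10\right) = \left(-55\right) 75 = -4125$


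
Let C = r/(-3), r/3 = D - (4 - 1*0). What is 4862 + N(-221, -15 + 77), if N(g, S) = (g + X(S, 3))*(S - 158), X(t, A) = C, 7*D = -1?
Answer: 179762/7 ≈ 25680.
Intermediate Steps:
D = -⅐ (D = (⅐)*(-1) = -⅐ ≈ -0.14286)
r = -87/7 (r = 3*(-⅐ - (4 - 1*0)) = 3*(-⅐ - (4 + 0)) = 3*(-⅐ - 1*4) = 3*(-⅐ - 4) = 3*(-29/7) = -87/7 ≈ -12.429)
C = 29/7 (C = -87/7/(-3) = -87/7*(-⅓) = 29/7 ≈ 4.1429)
X(t, A) = 29/7
N(g, S) = (-158 + S)*(29/7 + g) (N(g, S) = (g + 29/7)*(S - 158) = (29/7 + g)*(-158 + S) = (-158 + S)*(29/7 + g))
4862 + N(-221, -15 + 77) = 4862 + (-4582/7 - 158*(-221) + 29*(-15 + 77)/7 + (-15 + 77)*(-221)) = 4862 + (-4582/7 + 34918 + (29/7)*62 + 62*(-221)) = 4862 + (-4582/7 + 34918 + 1798/7 - 13702) = 4862 + 145728/7 = 179762/7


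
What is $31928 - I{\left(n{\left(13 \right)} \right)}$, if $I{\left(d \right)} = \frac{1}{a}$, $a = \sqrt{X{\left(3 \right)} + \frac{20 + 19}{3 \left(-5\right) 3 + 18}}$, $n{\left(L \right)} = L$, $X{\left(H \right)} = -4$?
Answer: $31928 + \frac{3 i}{7} \approx 31928.0 + 0.42857 i$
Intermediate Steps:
$a = \frac{7 i}{3}$ ($a = \sqrt{-4 + \frac{20 + 19}{3 \left(-5\right) 3 + 18}} = \sqrt{-4 + \frac{39}{\left(-15\right) 3 + 18}} = \sqrt{-4 + \frac{39}{-45 + 18}} = \sqrt{-4 + \frac{39}{-27}} = \sqrt{-4 + 39 \left(- \frac{1}{27}\right)} = \sqrt{-4 - \frac{13}{9}} = \sqrt{- \frac{49}{9}} = \frac{7 i}{3} \approx 2.3333 i$)
$I{\left(d \right)} = - \frac{3 i}{7}$ ($I{\left(d \right)} = \frac{1}{\frac{7}{3} i} = - \frac{3 i}{7}$)
$31928 - I{\left(n{\left(13 \right)} \right)} = 31928 - - \frac{3 i}{7} = 31928 + \frac{3 i}{7}$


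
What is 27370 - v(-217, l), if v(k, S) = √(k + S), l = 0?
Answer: 27370 - I*√217 ≈ 27370.0 - 14.731*I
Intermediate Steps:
v(k, S) = √(S + k)
27370 - v(-217, l) = 27370 - √(0 - 217) = 27370 - √(-217) = 27370 - I*√217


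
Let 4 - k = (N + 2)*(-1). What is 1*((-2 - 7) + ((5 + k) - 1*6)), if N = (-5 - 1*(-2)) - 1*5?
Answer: -12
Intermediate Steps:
N = -8 (N = (-5 + 2) - 5 = -3 - 5 = -8)
k = -2 (k = 4 - (-8 + 2)*(-1) = 4 - (-6)*(-1) = 4 - 1*6 = 4 - 6 = -2)
1*((-2 - 7) + ((5 + k) - 1*6)) = 1*((-2 - 7) + ((5 - 2) - 1*6)) = 1*(-9 + (3 - 6)) = 1*(-9 - 3) = 1*(-12) = -12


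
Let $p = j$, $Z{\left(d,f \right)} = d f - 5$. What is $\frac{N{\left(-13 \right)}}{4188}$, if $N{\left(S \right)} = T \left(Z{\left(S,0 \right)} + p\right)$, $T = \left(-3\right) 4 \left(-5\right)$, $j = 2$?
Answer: $- \frac{15}{349} \approx -0.04298$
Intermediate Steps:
$Z{\left(d,f \right)} = -5 + d f$
$p = 2$
$T = 60$ ($T = \left(-12\right) \left(-5\right) = 60$)
$N{\left(S \right)} = -180$ ($N{\left(S \right)} = 60 \left(\left(-5 + S 0\right) + 2\right) = 60 \left(\left(-5 + 0\right) + 2\right) = 60 \left(-5 + 2\right) = 60 \left(-3\right) = -180$)
$\frac{N{\left(-13 \right)}}{4188} = - \frac{180}{4188} = \left(-180\right) \frac{1}{4188} = - \frac{15}{349}$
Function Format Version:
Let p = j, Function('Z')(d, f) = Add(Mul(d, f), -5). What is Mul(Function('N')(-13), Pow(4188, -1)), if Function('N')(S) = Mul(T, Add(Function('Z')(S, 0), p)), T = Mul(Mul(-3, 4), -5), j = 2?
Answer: Rational(-15, 349) ≈ -0.042980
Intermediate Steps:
Function('Z')(d, f) = Add(-5, Mul(d, f))
p = 2
T = 60 (T = Mul(-12, -5) = 60)
Function('N')(S) = -180 (Function('N')(S) = Mul(60, Add(Add(-5, Mul(S, 0)), 2)) = Mul(60, Add(Add(-5, 0), 2)) = Mul(60, Add(-5, 2)) = Mul(60, -3) = -180)
Mul(Function('N')(-13), Pow(4188, -1)) = Mul(-180, Pow(4188, -1)) = Mul(-180, Rational(1, 4188)) = Rational(-15, 349)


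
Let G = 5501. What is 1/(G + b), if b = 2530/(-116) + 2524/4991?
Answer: 289478/1586251255 ≈ 0.00018249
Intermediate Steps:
b = -6167223/289478 (b = 2530*(-1/116) + 2524*(1/4991) = -1265/58 + 2524/4991 = -6167223/289478 ≈ -21.305)
1/(G + b) = 1/(5501 - 6167223/289478) = 1/(1586251255/289478) = 289478/1586251255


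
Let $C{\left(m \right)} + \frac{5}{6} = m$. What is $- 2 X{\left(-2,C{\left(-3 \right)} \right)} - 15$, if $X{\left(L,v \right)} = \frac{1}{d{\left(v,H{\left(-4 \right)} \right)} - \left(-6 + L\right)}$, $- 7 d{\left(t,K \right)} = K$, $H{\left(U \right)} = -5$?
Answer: $- \frac{929}{61} \approx -15.23$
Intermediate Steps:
$C{\left(m \right)} = - \frac{5}{6} + m$
$d{\left(t,K \right)} = - \frac{K}{7}$
$X{\left(L,v \right)} = \frac{1}{\frac{47}{7} - L}$ ($X{\left(L,v \right)} = \frac{1}{\left(- \frac{1}{7}\right) \left(-5\right) - \left(-6 + L\right)} = \frac{1}{\frac{5}{7} - \left(-6 + L\right)} = \frac{1}{\frac{47}{7} - L}$)
$- 2 X{\left(-2,C{\left(-3 \right)} \right)} - 15 = - 2 \left(- \frac{7}{-47 + 7 \left(-2\right)}\right) - 15 = - 2 \left(- \frac{7}{-47 - 14}\right) - 15 = - 2 \left(- \frac{7}{-61}\right) - 15 = - 2 \left(\left(-7\right) \left(- \frac{1}{61}\right)\right) - 15 = \left(-2\right) \frac{7}{61} - 15 = - \frac{14}{61} - 15 = - \frac{929}{61}$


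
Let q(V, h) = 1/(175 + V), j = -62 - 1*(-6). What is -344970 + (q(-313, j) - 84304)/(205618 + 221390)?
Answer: -20328094700833/58927104 ≈ -3.4497e+5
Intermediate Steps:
j = -56 (j = -62 + 6 = -56)
-344970 + (q(-313, j) - 84304)/(205618 + 221390) = -344970 + (1/(175 - 313) - 84304)/(205618 + 221390) = -344970 + (1/(-138) - 84304)/427008 = -344970 + (-1/138 - 84304)*(1/427008) = -344970 - 11633953/138*1/427008 = -344970 - 11633953/58927104 = -20328094700833/58927104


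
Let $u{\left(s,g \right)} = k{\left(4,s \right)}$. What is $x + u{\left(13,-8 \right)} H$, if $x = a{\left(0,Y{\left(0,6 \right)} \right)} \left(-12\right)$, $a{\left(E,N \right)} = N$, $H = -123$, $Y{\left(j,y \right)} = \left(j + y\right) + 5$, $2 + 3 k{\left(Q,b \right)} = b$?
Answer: $-583$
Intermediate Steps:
$k{\left(Q,b \right)} = - \frac{2}{3} + \frac{b}{3}$
$u{\left(s,g \right)} = - \frac{2}{3} + \frac{s}{3}$
$Y{\left(j,y \right)} = 5 + j + y$
$x = -132$ ($x = \left(5 + 0 + 6\right) \left(-12\right) = 11 \left(-12\right) = -132$)
$x + u{\left(13,-8 \right)} H = -132 + \left(- \frac{2}{3} + \frac{1}{3} \cdot 13\right) \left(-123\right) = -132 + \left(- \frac{2}{3} + \frac{13}{3}\right) \left(-123\right) = -132 + \frac{11}{3} \left(-123\right) = -132 - 451 = -583$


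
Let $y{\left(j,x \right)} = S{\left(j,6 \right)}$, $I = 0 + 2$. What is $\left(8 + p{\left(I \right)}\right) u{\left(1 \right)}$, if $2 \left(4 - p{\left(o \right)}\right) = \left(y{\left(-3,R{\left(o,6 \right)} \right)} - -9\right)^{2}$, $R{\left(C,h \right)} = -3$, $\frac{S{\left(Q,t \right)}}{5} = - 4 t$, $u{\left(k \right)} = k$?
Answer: $- \frac{12297}{2} \approx -6148.5$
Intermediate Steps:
$I = 2$
$S{\left(Q,t \right)} = - 20 t$ ($S{\left(Q,t \right)} = 5 \left(- 4 t\right) = - 20 t$)
$y{\left(j,x \right)} = -120$ ($y{\left(j,x \right)} = \left(-20\right) 6 = -120$)
$p{\left(o \right)} = - \frac{12313}{2}$ ($p{\left(o \right)} = 4 - \frac{\left(-120 - -9\right)^{2}}{2} = 4 - \frac{\left(-120 + 9\right)^{2}}{2} = 4 - \frac{\left(-111\right)^{2}}{2} = 4 - \frac{12321}{2} = - \frac{12313}{2}$)
$\left(8 + p{\left(I \right)}\right) u{\left(1 \right)} = \left(8 - \frac{12313}{2}\right) 1 = \left(- \frac{12297}{2}\right) 1 = - \frac{12297}{2}$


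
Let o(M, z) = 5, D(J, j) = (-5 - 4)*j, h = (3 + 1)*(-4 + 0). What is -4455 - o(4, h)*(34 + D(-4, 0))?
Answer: -4625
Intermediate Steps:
h = -16 (h = 4*(-4) = -16)
D(J, j) = -9*j
-4455 - o(4, h)*(34 + D(-4, 0)) = -4455 - 5*(34 - 9*0) = -4455 - 5*(34 + 0) = -4455 - 5*34 = -4455 - 1*170 = -4455 - 170 = -4625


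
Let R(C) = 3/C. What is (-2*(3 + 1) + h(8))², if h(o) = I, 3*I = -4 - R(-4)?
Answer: 11881/144 ≈ 82.507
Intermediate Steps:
I = -13/12 (I = (-4 - 3/(-4))/3 = (-4 - 3*(-1)/4)/3 = (-4 - 1*(-¾))/3 = (-4 + ¾)/3 = (⅓)*(-13/4) = -13/12 ≈ -1.0833)
h(o) = -13/12
(-2*(3 + 1) + h(8))² = (-2*(3 + 1) - 13/12)² = (-2*4 - 13/12)² = (-8 - 13/12)² = (-109/12)² = 11881/144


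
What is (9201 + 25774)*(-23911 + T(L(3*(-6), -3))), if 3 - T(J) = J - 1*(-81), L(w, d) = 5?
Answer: -839190150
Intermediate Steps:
T(J) = -78 - J (T(J) = 3 - (J - 1*(-81)) = 3 - (J + 81) = 3 - (81 + J) = 3 + (-81 - J) = -78 - J)
(9201 + 25774)*(-23911 + T(L(3*(-6), -3))) = (9201 + 25774)*(-23911 + (-78 - 1*5)) = 34975*(-23911 + (-78 - 5)) = 34975*(-23911 - 83) = 34975*(-23994) = -839190150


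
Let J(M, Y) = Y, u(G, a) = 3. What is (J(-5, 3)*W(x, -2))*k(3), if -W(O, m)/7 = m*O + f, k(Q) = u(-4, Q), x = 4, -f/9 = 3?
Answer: 2205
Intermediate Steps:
f = -27 (f = -9*3 = -27)
k(Q) = 3
W(O, m) = 189 - 7*O*m (W(O, m) = -7*(m*O - 27) = -7*(O*m - 27) = -7*(-27 + O*m) = 189 - 7*O*m)
(J(-5, 3)*W(x, -2))*k(3) = (3*(189 - 7*4*(-2)))*3 = (3*(189 + 56))*3 = (3*245)*3 = 735*3 = 2205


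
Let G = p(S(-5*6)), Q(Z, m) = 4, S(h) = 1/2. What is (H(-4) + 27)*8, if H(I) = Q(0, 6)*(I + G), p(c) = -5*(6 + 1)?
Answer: -1032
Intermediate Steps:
S(h) = ½
p(c) = -35 (p(c) = -5*7 = -35)
G = -35
H(I) = -140 + 4*I (H(I) = 4*(I - 35) = 4*(-35 + I) = -140 + 4*I)
(H(-4) + 27)*8 = ((-140 + 4*(-4)) + 27)*8 = ((-140 - 16) + 27)*8 = (-156 + 27)*8 = -129*8 = -1032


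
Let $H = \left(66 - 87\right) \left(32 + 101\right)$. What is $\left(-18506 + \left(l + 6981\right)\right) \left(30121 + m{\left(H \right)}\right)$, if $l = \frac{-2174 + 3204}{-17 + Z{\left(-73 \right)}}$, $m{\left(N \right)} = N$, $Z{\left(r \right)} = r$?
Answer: $- \frac{2837411584}{9} \approx -3.1527 \cdot 10^{8}$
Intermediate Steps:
$H = -2793$ ($H = \left(-21\right) 133 = -2793$)
$l = - \frac{103}{9}$ ($l = \frac{-2174 + 3204}{-17 - 73} = \frac{1030}{-90} = 1030 \left(- \frac{1}{90}\right) = - \frac{103}{9} \approx -11.444$)
$\left(-18506 + \left(l + 6981\right)\right) \left(30121 + m{\left(H \right)}\right) = \left(-18506 + \left(- \frac{103}{9} + 6981\right)\right) \left(30121 - 2793\right) = \left(-18506 + \frac{62726}{9}\right) 27328 = \left(- \frac{103828}{9}\right) 27328 = - \frac{2837411584}{9}$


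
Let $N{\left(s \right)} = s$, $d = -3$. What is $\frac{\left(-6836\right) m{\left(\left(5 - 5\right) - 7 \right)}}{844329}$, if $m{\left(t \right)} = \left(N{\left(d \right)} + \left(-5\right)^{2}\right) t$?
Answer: $\frac{1052744}{844329} \approx 1.2468$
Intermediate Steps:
$m{\left(t \right)} = 22 t$ ($m{\left(t \right)} = \left(-3 + \left(-5\right)^{2}\right) t = \left(-3 + 25\right) t = 22 t$)
$\frac{\left(-6836\right) m{\left(\left(5 - 5\right) - 7 \right)}}{844329} = \frac{\left(-6836\right) 22 \left(\left(5 - 5\right) - 7\right)}{844329} = - 6836 \cdot 22 \left(\left(5 - 5\right) - 7\right) \frac{1}{844329} = - 6836 \cdot 22 \left(0 - 7\right) \frac{1}{844329} = - 6836 \cdot 22 \left(-7\right) \frac{1}{844329} = \left(-6836\right) \left(-154\right) \frac{1}{844329} = 1052744 \cdot \frac{1}{844329} = \frac{1052744}{844329}$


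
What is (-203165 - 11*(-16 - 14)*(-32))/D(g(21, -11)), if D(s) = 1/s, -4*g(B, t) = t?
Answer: -2350975/4 ≈ -5.8774e+5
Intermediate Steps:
g(B, t) = -t/4
(-203165 - 11*(-16 - 14)*(-32))/D(g(21, -11)) = (-203165 - 11*(-16 - 14)*(-32))/(1/(-¼*(-11))) = (-203165 - 11*(-30)*(-32))/(1/(11/4)) = (-203165 + 330*(-32))/(4/11) = (-203165 - 10560)*(11/4) = -213725*11/4 = -2350975/4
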